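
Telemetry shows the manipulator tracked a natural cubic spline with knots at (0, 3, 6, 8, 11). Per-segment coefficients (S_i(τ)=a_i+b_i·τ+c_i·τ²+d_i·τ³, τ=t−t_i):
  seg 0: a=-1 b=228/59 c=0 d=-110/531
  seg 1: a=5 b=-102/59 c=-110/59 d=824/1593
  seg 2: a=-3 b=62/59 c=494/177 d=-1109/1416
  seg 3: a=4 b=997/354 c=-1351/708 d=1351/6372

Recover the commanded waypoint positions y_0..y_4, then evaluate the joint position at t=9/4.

y_0 = S_0(0) = a_0 = -1
y_1 = S_1(0) = a_1 = 5
y_2 = S_2(0) = a_2 = -3
y_3 = S_3(0) = a_3 = 4
y_4 = S_3(3) = 1
t_q=9/4 is in segment 0 (τ=9/4); S_0(τ)=10073/1888

y_0=-1 y_1=5 y_2=-3 y_3=4 y_4=1
S(9/4) = 10073/1888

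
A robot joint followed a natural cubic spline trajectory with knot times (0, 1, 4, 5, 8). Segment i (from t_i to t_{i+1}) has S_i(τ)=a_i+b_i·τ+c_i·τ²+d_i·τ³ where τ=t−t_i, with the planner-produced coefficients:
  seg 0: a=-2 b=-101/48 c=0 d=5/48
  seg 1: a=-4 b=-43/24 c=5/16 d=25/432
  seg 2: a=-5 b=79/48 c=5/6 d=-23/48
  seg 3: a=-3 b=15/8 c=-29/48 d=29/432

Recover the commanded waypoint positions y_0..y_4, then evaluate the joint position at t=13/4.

y_0=-2 y_1=-4 y_2=-5 y_3=-3 y_4=-1
S(13/4) = -5929/1024

y_0 = S_0(0) = a_0 = -2
y_1 = S_1(0) = a_1 = -4
y_2 = S_2(0) = a_2 = -5
y_3 = S_3(0) = a_3 = -3
y_4 = S_3(3) = -1
t_q=13/4 is in segment 1 (τ=9/4); S_1(τ)=-5929/1024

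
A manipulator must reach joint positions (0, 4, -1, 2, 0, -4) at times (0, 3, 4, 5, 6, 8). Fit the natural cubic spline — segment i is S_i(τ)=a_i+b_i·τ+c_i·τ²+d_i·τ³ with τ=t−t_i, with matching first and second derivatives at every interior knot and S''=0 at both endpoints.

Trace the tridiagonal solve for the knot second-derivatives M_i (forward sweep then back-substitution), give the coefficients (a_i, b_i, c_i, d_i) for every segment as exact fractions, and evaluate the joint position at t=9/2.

  seg 0: a=0 b=9488/1995 c=0 d=-2276/5985
  seg 1: a=4 b=-10996/1995 c=-2276/665 d=7849/1995
  seg 2: a=-1 b=-221/399 c=5573/665 d=-9629/1995
  seg 3: a=2 b=3446/1995 c=-4056/665 d=676/285
  seg 4: a=0 b=-6694/1995 c=676/665 d=-338/1995
S(9/2) = 1143/5320

Δ: Δ0=4/3, Δ1=-5, Δ2=3, Δ3=-2, Δ4=-2
row 1: diag=8, rhs=-38; c'=1/8, d'=-19/4
row 2: denom=4−1·1/8=31/8; d'=(48−1·-19/4)/(31/8)=422/31
row 3: denom=4−1·8/31=116/31; d'=(-30−1·422/31)/(116/31)=-338/29
row 4: denom=6−1·31/116=665/116; d'=(0−1·-338/29)/(665/116)=1352/665
back: M4=1352/665
back: M3=-338/29−31/116·1352/665=-8112/665
back: M2=422/31−8/31·-8112/665=11146/665
back: M1=-19/4−1/8·11146/665=-4552/665
M: M0=0, M1=-4552/665, M2=11146/665, M3=-8112/665, M4=1352/665, M5=0
seg 0: a=0, c=M0/2=0, d=(M1−M0)/(6·3)=-2276/5985, b=Δ0−h0·(2M0+M1)/6=9488/1995
seg 1: a=4, c=M1/2=-2276/665, d=(M2−M1)/(6·1)=7849/1995, b=Δ1−h1·(2M1+M2)/6=-10996/1995
seg 2: a=-1, c=M2/2=5573/665, d=(M3−M2)/(6·1)=-9629/1995, b=Δ2−h2·(2M2+M3)/6=-221/399
seg 3: a=2, c=M3/2=-4056/665, d=(M4−M3)/(6·1)=676/285, b=Δ3−h3·(2M3+M4)/6=3446/1995
seg 4: a=0, c=M4/2=676/665, d=(M5−M4)/(6·2)=-338/1995, b=Δ4−h4·(2M4+M5)/6=-6694/1995
t_q=9/2 → seg 2, τ=1/2; S=-1+-221/399·τ+5573/665·τ²+-9629/1995·τ³=1143/5320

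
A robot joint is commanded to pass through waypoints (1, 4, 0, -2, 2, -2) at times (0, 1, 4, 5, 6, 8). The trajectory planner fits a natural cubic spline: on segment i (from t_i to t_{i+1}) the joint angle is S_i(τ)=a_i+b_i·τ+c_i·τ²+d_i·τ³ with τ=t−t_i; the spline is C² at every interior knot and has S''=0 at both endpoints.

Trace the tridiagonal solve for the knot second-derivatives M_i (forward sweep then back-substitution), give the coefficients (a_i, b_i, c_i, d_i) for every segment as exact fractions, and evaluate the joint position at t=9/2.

Δ: Δ0=3, Δ1=-4/3, Δ2=-2, Δ3=4, Δ4=-2
row 1: diag=8, rhs=-26; c'=3/8, d'=-13/4
row 2: denom=8−3·3/8=55/8; d'=(-4−3·-13/4)/(55/8)=46/55
row 3: denom=4−1·8/55=212/55; d'=(36−1·46/55)/(212/55)=967/106
row 4: denom=6−1·55/212=1217/212; d'=(-36−1·967/106)/(1217/212)=-9566/1217
back: M4=-9566/1217
back: M3=967/106−55/212·-9566/1217=13584/1217
back: M2=46/55−8/55·13584/1217=-958/1217
back: M1=-13/4−3/8·-958/1217=-3596/1217
M: M0=0, M1=-3596/1217, M2=-958/1217, M3=13584/1217, M4=-9566/1217, M5=0
seg 0: a=1, c=M0/2=0, d=(M1−M0)/(6·1)=-1798/3651, b=Δ0−h0·(2M0+M1)/6=12751/3651
seg 1: a=4, c=M1/2=-1798/1217, d=(M2−M1)/(6·3)=1319/10953, b=Δ1−h1·(2M1+M2)/6=7357/3651
seg 2: a=0, c=M2/2=-479/1217, d=(M3−M2)/(6·1)=7271/3651, b=Δ2−h2·(2M2+M3)/6=-13136/3651
seg 3: a=-2, c=M3/2=6792/1217, d=(M4−M3)/(6·1)=-11575/3651, b=Δ3−h3·(2M3+M4)/6=5803/3651
seg 4: a=2, c=M4/2=-4783/1217, d=(M5−M4)/(6·2)=4783/7302, b=Δ4−h4·(2M4+M5)/6=11830/3651
t_q=9/2 → seg 2, τ=1/2; S=0+-13136/3651·τ+-479/1217·τ²+7271/3651·τ³=-16049/9736

  seg 0: a=1 b=12751/3651 c=0 d=-1798/3651
  seg 1: a=4 b=7357/3651 c=-1798/1217 d=1319/10953
  seg 2: a=0 b=-13136/3651 c=-479/1217 d=7271/3651
  seg 3: a=-2 b=5803/3651 c=6792/1217 d=-11575/3651
  seg 4: a=2 b=11830/3651 c=-4783/1217 d=4783/7302
S(9/2) = -16049/9736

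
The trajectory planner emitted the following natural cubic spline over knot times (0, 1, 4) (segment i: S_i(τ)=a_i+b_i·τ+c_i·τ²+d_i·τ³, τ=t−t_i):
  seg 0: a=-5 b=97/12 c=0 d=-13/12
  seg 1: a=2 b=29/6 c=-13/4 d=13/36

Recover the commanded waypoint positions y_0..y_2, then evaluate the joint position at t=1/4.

y_0=-5 y_1=2 y_2=-3
S(1/4) = -767/256

y_0 = S_0(0) = a_0 = -5
y_1 = S_1(0) = a_1 = 2
y_2 = S_1(3) = -3
t_q=1/4 is in segment 0 (τ=1/4); S_0(τ)=-767/256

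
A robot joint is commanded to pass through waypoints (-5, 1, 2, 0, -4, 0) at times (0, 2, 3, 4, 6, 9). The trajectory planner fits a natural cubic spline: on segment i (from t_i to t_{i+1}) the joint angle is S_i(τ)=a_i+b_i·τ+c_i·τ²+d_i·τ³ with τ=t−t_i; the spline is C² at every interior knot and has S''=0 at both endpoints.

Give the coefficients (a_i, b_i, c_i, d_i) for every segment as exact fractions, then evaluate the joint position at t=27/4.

Δ: Δ0=3, Δ1=1, Δ2=-2, Δ3=-2, Δ4=4/3
row 1: diag=6, rhs=-12; c'=1/6, d'=-2
row 2: denom=4−1·1/6=23/6; d'=(-18−1·-2)/(23/6)=-96/23
row 3: denom=6−1·6/23=132/23; d'=(0−1·-96/23)/(132/23)=8/11
row 4: denom=10−2·23/66=307/33; d'=(20−2·8/11)/(307/33)=612/307
back: M4=612/307
back: M3=8/11−23/66·612/307=10/307
back: M2=-96/23−6/23·10/307=-1284/307
back: M1=-2−1/6·-1284/307=-400/307
M: M0=0, M1=-400/307, M2=-1284/307, M3=10/307, M4=612/307, M5=0
seg 0: a=-5, c=M0/2=0, d=(M1−M0)/(6·2)=-100/921, b=Δ0−h0·(2M0+M1)/6=3163/921
seg 1: a=1, c=M1/2=-200/307, d=(M2−M1)/(6·1)=-442/921, b=Δ1−h1·(2M1+M2)/6=1963/921
seg 2: a=2, c=M2/2=-642/307, d=(M3−M2)/(6·1)=647/921, b=Δ2−h2·(2M2+M3)/6=-563/921
seg 3: a=0, c=M3/2=5/307, d=(M4−M3)/(6·2)=301/1842, b=Δ3−h3·(2M3+M4)/6=-2474/921
seg 4: a=-4, c=M4/2=306/307, d=(M5−M4)/(6·3)=-34/307, b=Δ4−h4·(2M4+M5)/6=-608/921
t_q=27/4 → seg 4, τ=3/4; S=-4+-608/921·τ+306/307·τ²+-34/307·τ³=-39111/9824

  seg 0: a=-5 b=3163/921 c=0 d=-100/921
  seg 1: a=1 b=1963/921 c=-200/307 d=-442/921
  seg 2: a=2 b=-563/921 c=-642/307 d=647/921
  seg 3: a=0 b=-2474/921 c=5/307 d=301/1842
  seg 4: a=-4 b=-608/921 c=306/307 d=-34/307
S(27/4) = -39111/9824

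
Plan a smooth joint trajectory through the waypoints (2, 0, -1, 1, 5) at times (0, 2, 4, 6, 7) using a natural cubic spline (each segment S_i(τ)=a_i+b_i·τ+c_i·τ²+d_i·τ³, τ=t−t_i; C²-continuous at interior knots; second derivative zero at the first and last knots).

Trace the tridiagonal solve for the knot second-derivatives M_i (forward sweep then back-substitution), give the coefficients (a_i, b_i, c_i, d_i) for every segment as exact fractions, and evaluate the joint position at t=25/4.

  seg 0: a=2 b=-45/41 c=0 d=1/41
  seg 1: a=0 b=-33/41 c=6/41 d=1/328
  seg 2: a=-1 b=-15/82 c=27/164 d=35/164
  seg 3: a=1 b=249/82 c=237/164 d=-79/164
S(25/4) = 19333/10496

Δ: Δ0=-1, Δ1=-1/2, Δ2=1, Δ3=4
row 1: diag=8, rhs=3; c'=1/4, d'=3/8
row 2: denom=8−2·1/4=15/2; d'=(9−2·3/8)/(15/2)=11/10
row 3: denom=6−2·4/15=82/15; d'=(18−2·11/10)/(82/15)=237/82
back: M3=237/82
back: M2=11/10−4/15·237/82=27/82
back: M1=3/8−1/4·27/82=12/41
M: M0=0, M1=12/41, M2=27/82, M3=237/82, M4=0
seg 0: a=2, c=M0/2=0, d=(M1−M0)/(6·2)=1/41, b=Δ0−h0·(2M0+M1)/6=-45/41
seg 1: a=0, c=M1/2=6/41, d=(M2−M1)/(6·2)=1/328, b=Δ1−h1·(2M1+M2)/6=-33/41
seg 2: a=-1, c=M2/2=27/164, d=(M3−M2)/(6·2)=35/164, b=Δ2−h2·(2M2+M3)/6=-15/82
seg 3: a=1, c=M3/2=237/164, d=(M4−M3)/(6·1)=-79/164, b=Δ3−h3·(2M3+M4)/6=249/82
t_q=25/4 → seg 3, τ=1/4; S=1+249/82·τ+237/164·τ²+-79/164·τ³=19333/10496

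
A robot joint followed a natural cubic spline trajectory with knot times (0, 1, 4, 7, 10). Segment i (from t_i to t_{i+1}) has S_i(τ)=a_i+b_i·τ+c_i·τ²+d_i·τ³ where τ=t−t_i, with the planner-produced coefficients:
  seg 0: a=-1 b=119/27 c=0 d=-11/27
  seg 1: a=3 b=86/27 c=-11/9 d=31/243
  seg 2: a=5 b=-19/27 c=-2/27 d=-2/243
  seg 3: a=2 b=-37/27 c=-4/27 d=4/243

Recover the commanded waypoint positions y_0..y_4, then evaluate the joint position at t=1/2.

y_0=-1 y_1=3 y_2=5 y_3=2 y_4=-3
S(1/2) = 83/72

y_0 = S_0(0) = a_0 = -1
y_1 = S_1(0) = a_1 = 3
y_2 = S_2(0) = a_2 = 5
y_3 = S_3(0) = a_3 = 2
y_4 = S_3(3) = -3
t_q=1/2 is in segment 0 (τ=1/2); S_0(τ)=83/72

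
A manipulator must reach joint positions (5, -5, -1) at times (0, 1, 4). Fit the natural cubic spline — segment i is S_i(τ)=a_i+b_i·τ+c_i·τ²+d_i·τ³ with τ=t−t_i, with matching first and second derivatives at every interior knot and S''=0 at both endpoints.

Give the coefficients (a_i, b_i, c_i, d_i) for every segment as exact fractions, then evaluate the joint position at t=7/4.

  seg 0: a=5 b=-137/12 c=0 d=17/12
  seg 1: a=-5 b=-43/6 c=17/4 d=-17/36
S(7/4) = -2095/256

Δ: Δ0=-10, Δ1=4/3
row 1: diag=8, rhs=68; c'=3/8, d'=17/2
back: M1=17/2
M: M0=0, M1=17/2, M2=0
seg 0: a=5, c=M0/2=0, d=(M1−M0)/(6·1)=17/12, b=Δ0−h0·(2M0+M1)/6=-137/12
seg 1: a=-5, c=M1/2=17/4, d=(M2−M1)/(6·3)=-17/36, b=Δ1−h1·(2M1+M2)/6=-43/6
t_q=7/4 → seg 1, τ=3/4; S=-5+-43/6·τ+17/4·τ²+-17/36·τ³=-2095/256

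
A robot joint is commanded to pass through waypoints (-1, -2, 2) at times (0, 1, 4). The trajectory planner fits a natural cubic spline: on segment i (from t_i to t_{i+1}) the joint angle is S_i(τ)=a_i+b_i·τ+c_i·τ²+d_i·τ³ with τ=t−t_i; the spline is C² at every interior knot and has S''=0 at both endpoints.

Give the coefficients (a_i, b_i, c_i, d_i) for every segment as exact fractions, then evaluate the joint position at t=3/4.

Δ: Δ0=-1, Δ1=4/3
row 1: diag=8, rhs=14; c'=3/8, d'=7/4
back: M1=7/4
M: M0=0, M1=7/4, M2=0
seg 0: a=-1, c=M0/2=0, d=(M1−M0)/(6·1)=7/24, b=Δ0−h0·(2M0+M1)/6=-31/24
seg 1: a=-2, c=M1/2=7/8, d=(M2−M1)/(6·3)=-7/72, b=Δ1−h1·(2M1+M2)/6=-5/12
t_q=3/4 → seg 0, τ=3/4; S=-1+-31/24·τ+0·τ²+7/24·τ³=-945/512

  seg 0: a=-1 b=-31/24 c=0 d=7/24
  seg 1: a=-2 b=-5/12 c=7/8 d=-7/72
S(3/4) = -945/512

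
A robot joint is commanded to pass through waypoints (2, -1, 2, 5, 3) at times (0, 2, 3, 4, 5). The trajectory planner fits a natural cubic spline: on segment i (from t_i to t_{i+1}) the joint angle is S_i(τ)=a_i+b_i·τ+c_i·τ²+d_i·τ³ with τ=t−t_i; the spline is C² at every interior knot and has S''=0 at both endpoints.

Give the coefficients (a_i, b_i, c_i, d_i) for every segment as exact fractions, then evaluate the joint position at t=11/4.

Δ: Δ0=-3/2, Δ1=3, Δ2=3, Δ3=-2
row 1: diag=6, rhs=27; c'=1/6, d'=9/2
row 2: denom=4−1·1/6=23/6; d'=(0−1·9/2)/(23/6)=-27/23
row 3: denom=4−1·6/23=86/23; d'=(-30−1·-27/23)/(86/23)=-663/86
back: M3=-663/86
back: M2=-27/23−6/23·-663/86=36/43
back: M1=9/2−1/6·36/43=375/86
M: M0=0, M1=375/86, M2=36/43, M3=-663/86, M4=0
seg 0: a=2, c=M0/2=0, d=(M1−M0)/(6·2)=125/344, b=Δ0−h0·(2M0+M1)/6=-127/43
seg 1: a=-1, c=M1/2=375/172, d=(M2−M1)/(6·1)=-101/172, b=Δ1−h1·(2M1+M2)/6=121/86
seg 2: a=2, c=M2/2=18/43, d=(M3−M2)/(6·1)=-245/172, b=Δ2−h2·(2M2+M3)/6=689/172
seg 3: a=5, c=M3/2=-663/172, d=(M4−M3)/(6·1)=221/172, b=Δ3−h3·(2M3+M4)/6=49/86
t_q=11/4 → seg 1, τ=3/4; S=-1+121/86·τ+375/172·τ²+-101/172·τ³=11381/11008

  seg 0: a=2 b=-127/43 c=0 d=125/344
  seg 1: a=-1 b=121/86 c=375/172 d=-101/172
  seg 2: a=2 b=689/172 c=18/43 d=-245/172
  seg 3: a=5 b=49/86 c=-663/172 d=221/172
S(11/4) = 11381/11008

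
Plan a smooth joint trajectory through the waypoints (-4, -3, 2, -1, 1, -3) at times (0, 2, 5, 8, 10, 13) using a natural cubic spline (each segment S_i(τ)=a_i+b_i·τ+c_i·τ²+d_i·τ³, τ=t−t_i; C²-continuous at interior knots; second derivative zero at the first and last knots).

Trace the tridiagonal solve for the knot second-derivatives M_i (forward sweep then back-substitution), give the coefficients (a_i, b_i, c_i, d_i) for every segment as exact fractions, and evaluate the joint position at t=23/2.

  seg 0: a=-4 b=35/813 c=0 d=743/6504
  seg 1: a=-3 b=2299/1626 c=743/1084 d=-1955/9756
  seg 2: a=2 b=377/3252 c=-303/271 d=7279/29268
  seg 3: a=-1 b=199/1626 c=3643/3252 d=-277/813
  seg 4: a=1 b=279/542 c=-3005/3252 d=3005/29268
S(23/2) = 343/8672

Δ: Δ0=1/2, Δ1=5/3, Δ2=-1, Δ3=1, Δ4=-4/3
row 1: diag=10, rhs=7; c'=3/10, d'=7/10
row 2: denom=12−3·3/10=111/10; d'=(-16−3·7/10)/(111/10)=-181/111
row 3: denom=10−3·10/37=340/37; d'=(12−3·-181/111)/(340/37)=125/68
row 4: denom=10−2·37/170=813/85; d'=(-14−2·125/68)/(813/85)=-3005/1626
back: M4=-3005/1626
back: M3=125/68−37/170·-3005/1626=3643/1626
back: M2=-181/111−10/37·3643/1626=-606/271
back: M1=7/10−3/10·-606/271=743/542
M: M0=0, M1=743/542, M2=-606/271, M3=3643/1626, M4=-3005/1626, M5=0
seg 0: a=-4, c=M0/2=0, d=(M1−M0)/(6·2)=743/6504, b=Δ0−h0·(2M0+M1)/6=35/813
seg 1: a=-3, c=M1/2=743/1084, d=(M2−M1)/(6·3)=-1955/9756, b=Δ1−h1·(2M1+M2)/6=2299/1626
seg 2: a=2, c=M2/2=-303/271, d=(M3−M2)/(6·3)=7279/29268, b=Δ2−h2·(2M2+M3)/6=377/3252
seg 3: a=-1, c=M3/2=3643/3252, d=(M4−M3)/(6·2)=-277/813, b=Δ3−h3·(2M3+M4)/6=199/1626
seg 4: a=1, c=M4/2=-3005/3252, d=(M5−M4)/(6·3)=3005/29268, b=Δ4−h4·(2M4+M5)/6=279/542
t_q=23/2 → seg 4, τ=3/2; S=1+279/542·τ+-3005/3252·τ²+3005/29268·τ³=343/8672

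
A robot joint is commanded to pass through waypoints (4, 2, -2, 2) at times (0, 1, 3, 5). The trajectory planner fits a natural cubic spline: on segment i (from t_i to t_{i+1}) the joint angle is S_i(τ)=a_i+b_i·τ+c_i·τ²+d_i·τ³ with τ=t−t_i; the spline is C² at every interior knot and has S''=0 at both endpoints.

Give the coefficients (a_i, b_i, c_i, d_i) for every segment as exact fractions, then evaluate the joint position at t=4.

Δ: Δ0=-2, Δ1=-2, Δ2=2
row 1: diag=6, rhs=0; c'=1/3, d'=0
row 2: denom=8−2·1/3=22/3; d'=(24−2·0)/(22/3)=36/11
back: M2=36/11
back: M1=0−1/3·36/11=-12/11
M: M0=0, M1=-12/11, M2=36/11, M3=0
seg 0: a=4, c=M0/2=0, d=(M1−M0)/(6·1)=-2/11, b=Δ0−h0·(2M0+M1)/6=-20/11
seg 1: a=2, c=M1/2=-6/11, d=(M2−M1)/(6·2)=4/11, b=Δ1−h1·(2M1+M2)/6=-26/11
seg 2: a=-2, c=M2/2=18/11, d=(M3−M2)/(6·2)=-3/11, b=Δ2−h2·(2M2+M3)/6=-2/11
t_q=4 → seg 2, τ=1; S=-2+-2/11·τ+18/11·τ²+-3/11·τ³=-9/11

  seg 0: a=4 b=-20/11 c=0 d=-2/11
  seg 1: a=2 b=-26/11 c=-6/11 d=4/11
  seg 2: a=-2 b=-2/11 c=18/11 d=-3/11
S(4) = -9/11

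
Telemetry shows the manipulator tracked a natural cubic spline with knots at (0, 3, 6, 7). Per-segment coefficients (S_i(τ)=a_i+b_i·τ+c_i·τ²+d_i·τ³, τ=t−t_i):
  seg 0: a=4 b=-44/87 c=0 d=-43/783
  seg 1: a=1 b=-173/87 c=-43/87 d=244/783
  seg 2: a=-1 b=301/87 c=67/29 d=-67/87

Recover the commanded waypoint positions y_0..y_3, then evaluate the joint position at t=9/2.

y_0=4 y_1=1 y_2=-1 y_3=4
S(9/2) = -237/116

y_0 = S_0(0) = a_0 = 4
y_1 = S_1(0) = a_1 = 1
y_2 = S_2(0) = a_2 = -1
y_3 = S_2(1) = 4
t_q=9/2 is in segment 1 (τ=3/2); S_1(τ)=-237/116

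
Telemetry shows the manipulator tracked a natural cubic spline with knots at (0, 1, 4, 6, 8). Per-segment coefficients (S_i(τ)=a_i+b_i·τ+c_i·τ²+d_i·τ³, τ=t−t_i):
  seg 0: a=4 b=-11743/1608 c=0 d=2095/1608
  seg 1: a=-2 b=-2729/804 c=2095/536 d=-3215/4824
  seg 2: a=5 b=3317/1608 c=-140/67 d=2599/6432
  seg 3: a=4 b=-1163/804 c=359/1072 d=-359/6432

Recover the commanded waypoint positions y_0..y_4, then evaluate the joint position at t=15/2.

y_0 = S_0(0) = a_0 = 4
y_1 = S_1(0) = a_1 = -2
y_2 = S_2(0) = a_2 = 5
y_3 = S_3(0) = a_3 = 4
y_4 = S_3(2) = 2
t_q=15/2 is in segment 3 (τ=3/2); S_3(τ)=41085/17152

y_0=4 y_1=-2 y_2=5 y_3=4 y_4=2
S(15/2) = 41085/17152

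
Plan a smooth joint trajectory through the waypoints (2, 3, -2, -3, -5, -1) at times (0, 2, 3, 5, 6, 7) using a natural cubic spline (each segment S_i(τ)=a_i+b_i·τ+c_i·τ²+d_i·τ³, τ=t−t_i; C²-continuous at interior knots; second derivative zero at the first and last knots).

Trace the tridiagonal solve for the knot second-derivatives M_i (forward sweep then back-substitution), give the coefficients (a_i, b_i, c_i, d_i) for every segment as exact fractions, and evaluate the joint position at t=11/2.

  seg 0: a=2 b=3903/1418 c=0 d=-1597/2836
  seg 1: a=3 b=-5679/1418 c=-4791/1418 d=1690/709
  seg 2: a=-2 b=-5121/1418 c=5349/1418 d=-3143/2836
  seg 3: a=-3 b=-2583/1418 c=-2040/709 d=3827/1418
  seg 4: a=-5 b=369/709 c=7401/1418 d=-2467/1418
S(11/2) = -48697/11344

Δ: Δ0=1/2, Δ1=-5, Δ2=-1/2, Δ3=-2, Δ4=4
row 1: diag=6, rhs=-33; c'=1/6, d'=-11/2
row 2: denom=6−1·1/6=35/6; d'=(27−1·-11/2)/(35/6)=39/7
row 3: denom=6−2·12/35=186/35; d'=(-9−2·39/7)/(186/35)=-235/62
row 4: denom=4−1·35/186=709/186; d'=(36−1·-235/62)/(709/186)=7401/709
back: M4=7401/709
back: M3=-235/62−35/186·7401/709=-4080/709
back: M2=39/7−12/35·-4080/709=5349/709
back: M1=-11/2−1/6·5349/709=-4791/709
M: M0=0, M1=-4791/709, M2=5349/709, M3=-4080/709, M4=7401/709, M5=0
seg 0: a=2, c=M0/2=0, d=(M1−M0)/(6·2)=-1597/2836, b=Δ0−h0·(2M0+M1)/6=3903/1418
seg 1: a=3, c=M1/2=-4791/1418, d=(M2−M1)/(6·1)=1690/709, b=Δ1−h1·(2M1+M2)/6=-5679/1418
seg 2: a=-2, c=M2/2=5349/1418, d=(M3−M2)/(6·2)=-3143/2836, b=Δ2−h2·(2M2+M3)/6=-5121/1418
seg 3: a=-3, c=M3/2=-2040/709, d=(M4−M3)/(6·1)=3827/1418, b=Δ3−h3·(2M3+M4)/6=-2583/1418
seg 4: a=-5, c=M4/2=7401/1418, d=(M5−M4)/(6·1)=-2467/1418, b=Δ4−h4·(2M4+M5)/6=369/709
t_q=11/2 → seg 3, τ=1/2; S=-3+-2583/1418·τ+-2040/709·τ²+3827/1418·τ³=-48697/11344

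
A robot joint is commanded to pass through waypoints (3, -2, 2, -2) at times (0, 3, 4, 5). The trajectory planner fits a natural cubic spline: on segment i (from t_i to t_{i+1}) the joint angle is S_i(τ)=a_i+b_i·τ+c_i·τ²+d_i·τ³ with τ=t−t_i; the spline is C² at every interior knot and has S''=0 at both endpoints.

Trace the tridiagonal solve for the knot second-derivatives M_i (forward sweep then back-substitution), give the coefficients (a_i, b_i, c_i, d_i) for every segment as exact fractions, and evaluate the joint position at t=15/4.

Δ: Δ0=-5/3, Δ1=4, Δ2=-4
row 1: diag=8, rhs=34; c'=1/8, d'=17/4
row 2: denom=4−1·1/8=31/8; d'=(-48−1·17/4)/(31/8)=-418/31
back: M2=-418/31
back: M1=17/4−1/8·-418/31=184/31
M: M0=0, M1=184/31, M2=-418/31, M3=0
seg 0: a=3, c=M0/2=0, d=(M1−M0)/(6·3)=92/279, b=Δ0−h0·(2M0+M1)/6=-431/93
seg 1: a=-2, c=M1/2=92/31, d=(M2−M1)/(6·1)=-301/93, b=Δ1−h1·(2M1+M2)/6=397/93
seg 2: a=2, c=M2/2=-209/31, d=(M3−M2)/(6·1)=209/93, b=Δ2−h2·(2M2+M3)/6=46/93
t_q=15/4 → seg 1, τ=3/4; S=-2+397/93·τ+92/31·τ²+-301/93·τ³=2987/1984

  seg 0: a=3 b=-431/93 c=0 d=92/279
  seg 1: a=-2 b=397/93 c=92/31 d=-301/93
  seg 2: a=2 b=46/93 c=-209/31 d=209/93
S(15/4) = 2987/1984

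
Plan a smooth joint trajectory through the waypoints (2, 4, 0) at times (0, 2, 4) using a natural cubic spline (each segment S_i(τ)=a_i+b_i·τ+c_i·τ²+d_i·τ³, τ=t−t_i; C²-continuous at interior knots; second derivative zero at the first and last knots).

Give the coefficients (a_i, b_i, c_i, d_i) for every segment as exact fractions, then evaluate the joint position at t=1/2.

  seg 0: a=2 b=7/4 c=0 d=-3/16
  seg 1: a=4 b=-1/2 c=-9/8 d=3/16
S(1/2) = 365/128

Δ: Δ0=1, Δ1=-2
row 1: diag=8, rhs=-18; c'=1/4, d'=-9/4
back: M1=-9/4
M: M0=0, M1=-9/4, M2=0
seg 0: a=2, c=M0/2=0, d=(M1−M0)/(6·2)=-3/16, b=Δ0−h0·(2M0+M1)/6=7/4
seg 1: a=4, c=M1/2=-9/8, d=(M2−M1)/(6·2)=3/16, b=Δ1−h1·(2M1+M2)/6=-1/2
t_q=1/2 → seg 0, τ=1/2; S=2+7/4·τ+0·τ²+-3/16·τ³=365/128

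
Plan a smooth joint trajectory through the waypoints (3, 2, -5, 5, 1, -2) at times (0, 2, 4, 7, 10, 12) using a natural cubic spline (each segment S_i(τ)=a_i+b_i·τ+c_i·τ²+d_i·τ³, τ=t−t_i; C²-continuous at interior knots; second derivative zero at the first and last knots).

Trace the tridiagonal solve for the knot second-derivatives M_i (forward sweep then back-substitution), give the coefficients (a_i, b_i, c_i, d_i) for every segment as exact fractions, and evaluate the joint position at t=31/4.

Δ: Δ0=-1/2, Δ1=-7/2, Δ2=10/3, Δ3=-4/3, Δ4=-3/2
row 1: diag=8, rhs=-18; c'=1/4, d'=-9/4
row 2: denom=10−2·1/4=19/2; d'=(41−2·-9/4)/(19/2)=91/19
row 3: denom=12−3·6/19=210/19; d'=(-28−3·91/19)/(210/19)=-23/6
row 4: denom=10−3·19/70=643/70; d'=(-1−3·-23/6)/(643/70)=735/643
back: M4=735/643
back: M3=-23/6−19/70·735/643=-7993/1929
back: M2=91/19−6/19·-7993/1929=3921/643
back: M1=-9/4−1/4·3921/643=-2427/643
M: M0=0, M1=-2427/643, M2=3921/643, M3=-7993/1929, M4=735/643, M5=0
seg 0: a=3, c=M0/2=0, d=(M1−M0)/(6·2)=-809/2572, b=Δ0−h0·(2M0+M1)/6=975/1286
seg 1: a=2, c=M1/2=-2427/1286, d=(M2−M1)/(6·2)=529/643, b=Δ1−h1·(2M1+M2)/6=-3879/1286
seg 2: a=-5, c=M2/2=3921/1286, d=(M3−M2)/(6·3)=-9878/17361, b=Δ2−h2·(2M2+M3)/6=-891/1286
seg 3: a=5, c=M3/2=-7993/3858, d=(M4−M3)/(6·3)=5099/17361, b=Δ3−h3·(2M3+M4)/6=2879/1286
seg 4: a=1, c=M4/2=735/1286, d=(M5−M4)/(6·2)=-245/2572, b=Δ4−h4·(2M4+M5)/6=-2909/1286
t_q=31/4 → seg 3, τ=3/4; S=5+2879/1286·τ+-7993/3858·τ²+5099/17361·τ³=231997/41152

  seg 0: a=3 b=975/1286 c=0 d=-809/2572
  seg 1: a=2 b=-3879/1286 c=-2427/1286 d=529/643
  seg 2: a=-5 b=-891/1286 c=3921/1286 d=-9878/17361
  seg 3: a=5 b=2879/1286 c=-7993/3858 d=5099/17361
  seg 4: a=1 b=-2909/1286 c=735/1286 d=-245/2572
S(31/4) = 231997/41152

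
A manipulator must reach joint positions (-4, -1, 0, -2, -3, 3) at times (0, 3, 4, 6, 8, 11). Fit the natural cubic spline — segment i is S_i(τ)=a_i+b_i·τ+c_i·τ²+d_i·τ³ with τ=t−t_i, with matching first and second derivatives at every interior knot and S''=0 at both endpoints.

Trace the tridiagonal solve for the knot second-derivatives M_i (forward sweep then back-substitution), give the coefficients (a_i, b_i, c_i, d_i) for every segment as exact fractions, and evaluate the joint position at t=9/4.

Δ: Δ0=1, Δ1=1, Δ2=-1, Δ3=-1/2, Δ4=2
row 1: diag=8, rhs=0; c'=1/8, d'=0
row 2: denom=6−1·1/8=47/8; d'=(-12−1·0)/(47/8)=-96/47
row 3: denom=8−2·16/47=344/47; d'=(3−2·-96/47)/(344/47)=333/344
row 4: denom=10−2·47/172=813/86; d'=(15−2·333/344)/(813/86)=749/542
back: M4=749/542
back: M3=333/344−47/172·749/542=160/271
back: M2=-96/47−16/47·160/271=-608/271
back: M1=0−1/8·-608/271=76/271
M: M0=0, M1=76/271, M2=-608/271, M3=160/271, M4=749/542, M5=0
seg 0: a=-4, c=M0/2=0, d=(M1−M0)/(6·3)=38/2439, b=Δ0−h0·(2M0+M1)/6=233/271
seg 1: a=-1, c=M1/2=38/271, d=(M2−M1)/(6·1)=-114/271, b=Δ1−h1·(2M1+M2)/6=347/271
seg 2: a=0, c=M2/2=-304/271, d=(M3−M2)/(6·2)=64/271, b=Δ2−h2·(2M2+M3)/6=81/271
seg 3: a=-2, c=M3/2=80/271, d=(M4−M3)/(6·2)=143/2168, b=Δ3−h3·(2M3+M4)/6=-367/271
seg 4: a=-3, c=M4/2=749/1084, d=(M5−M4)/(6·3)=-749/9756, b=Δ4−h4·(2M4+M5)/6=335/542
t_q=9/4 → seg 0, τ=9/4; S=-4+233/271·τ+0·τ²+38/2439·τ³=-16373/8672

  seg 0: a=-4 b=233/271 c=0 d=38/2439
  seg 1: a=-1 b=347/271 c=38/271 d=-114/271
  seg 2: a=0 b=81/271 c=-304/271 d=64/271
  seg 3: a=-2 b=-367/271 c=80/271 d=143/2168
  seg 4: a=-3 b=335/542 c=749/1084 d=-749/9756
S(9/4) = -16373/8672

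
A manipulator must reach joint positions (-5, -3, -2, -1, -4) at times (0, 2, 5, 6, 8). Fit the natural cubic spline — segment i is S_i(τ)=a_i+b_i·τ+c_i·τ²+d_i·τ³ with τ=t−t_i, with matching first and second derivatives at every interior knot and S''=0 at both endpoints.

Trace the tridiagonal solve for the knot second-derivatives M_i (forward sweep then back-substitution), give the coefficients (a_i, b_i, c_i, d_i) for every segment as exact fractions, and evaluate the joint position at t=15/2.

Δ: Δ0=1, Δ1=1/3, Δ2=1, Δ3=-3/2
row 1: diag=10, rhs=-4; c'=3/10, d'=-2/5
row 2: denom=8−3·3/10=71/10; d'=(4−3·-2/5)/(71/10)=52/71
row 3: denom=6−1·10/71=416/71; d'=(-15−1·52/71)/(416/71)=-1117/416
back: M3=-1117/416
back: M2=52/71−10/71·-1117/416=231/208
back: M1=-2/5−3/10·231/208=-305/416
M: M0=0, M1=-305/416, M2=231/208, M3=-1117/416, M4=0
seg 0: a=-5, c=M0/2=0, d=(M1−M0)/(6·2)=-305/4992, b=Δ0−h0·(2M0+M1)/6=1553/1248
seg 1: a=-3, c=M1/2=-305/832, d=(M2−M1)/(6·3)=59/576, b=Δ1−h1·(2M1+M2)/6=319/624
seg 2: a=-2, c=M2/2=231/416, d=(M3−M2)/(6·1)=-1579/2496, b=Δ2−h2·(2M2+M3)/6=2689/2496
seg 3: a=-1, c=M3/2=-1117/832, d=(M4−M3)/(6·2)=1117/4992, b=Δ3−h3·(2M3+M4)/6=181/624
t_q=15/2 → seg 3, τ=3/2; S=-1+181/624·τ+-1117/832·τ²+1117/4992·τ³=-37679/13312

  seg 0: a=-5 b=1553/1248 c=0 d=-305/4992
  seg 1: a=-3 b=319/624 c=-305/832 d=59/576
  seg 2: a=-2 b=2689/2496 c=231/416 d=-1579/2496
  seg 3: a=-1 b=181/624 c=-1117/832 d=1117/4992
S(15/2) = -37679/13312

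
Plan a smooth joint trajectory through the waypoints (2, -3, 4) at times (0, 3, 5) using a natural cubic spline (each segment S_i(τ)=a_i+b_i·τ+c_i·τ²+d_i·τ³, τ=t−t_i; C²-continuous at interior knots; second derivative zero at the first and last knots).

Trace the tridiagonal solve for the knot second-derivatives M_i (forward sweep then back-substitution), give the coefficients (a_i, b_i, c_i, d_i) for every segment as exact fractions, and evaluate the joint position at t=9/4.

Δ: Δ0=-5/3, Δ1=7/2
row 1: diag=10, rhs=31; c'=1/5, d'=31/10
back: M1=31/10
M: M0=0, M1=31/10, M2=0
seg 0: a=2, c=M0/2=0, d=(M1−M0)/(6·3)=31/180, b=Δ0−h0·(2M0+M1)/6=-193/60
seg 1: a=-3, c=M1/2=31/20, d=(M2−M1)/(6·2)=-31/120, b=Δ1−h1·(2M1+M2)/6=43/30
t_q=9/4 → seg 0, τ=9/4; S=2+-193/60·τ+0·τ²+31/180·τ³=-4193/1280

  seg 0: a=2 b=-193/60 c=0 d=31/180
  seg 1: a=-3 b=43/30 c=31/20 d=-31/120
S(9/4) = -4193/1280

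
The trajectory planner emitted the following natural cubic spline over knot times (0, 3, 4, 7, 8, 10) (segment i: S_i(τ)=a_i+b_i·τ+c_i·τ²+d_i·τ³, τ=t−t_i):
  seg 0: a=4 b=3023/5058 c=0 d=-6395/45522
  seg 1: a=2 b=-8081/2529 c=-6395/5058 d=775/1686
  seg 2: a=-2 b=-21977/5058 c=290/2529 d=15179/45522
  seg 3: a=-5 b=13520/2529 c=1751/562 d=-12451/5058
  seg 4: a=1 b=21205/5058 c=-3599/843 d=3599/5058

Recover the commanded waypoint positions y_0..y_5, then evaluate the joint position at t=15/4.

y_0 = S_0(0) = a_0 = 4
y_1 = S_1(0) = a_1 = 2
y_2 = S_2(0) = a_2 = -2
y_3 = S_3(0) = a_3 = -5
y_4 = S_4(0) = a_4 = 1
y_5 = S_4(2) = -2
t_q=15/4 is in segment 1 (τ=3/4); S_1(τ)=-98599/107904

y_0=4 y_1=2 y_2=-2 y_3=-5 y_4=1 y_5=-2
S(15/4) = -98599/107904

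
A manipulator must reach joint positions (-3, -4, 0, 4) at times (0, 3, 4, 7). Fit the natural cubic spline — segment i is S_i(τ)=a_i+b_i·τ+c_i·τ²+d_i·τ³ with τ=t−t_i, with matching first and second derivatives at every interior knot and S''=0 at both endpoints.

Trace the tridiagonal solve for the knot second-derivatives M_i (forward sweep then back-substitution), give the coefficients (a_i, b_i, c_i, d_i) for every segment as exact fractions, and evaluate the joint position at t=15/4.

Δ: Δ0=-1/3, Δ1=4, Δ2=4/3
row 1: diag=8, rhs=26; c'=1/8, d'=13/4
row 2: denom=8−1·1/8=63/8; d'=(-16−1·13/4)/(63/8)=-22/9
back: M2=-22/9
back: M1=13/4−1/8·-22/9=32/9
M: M0=0, M1=32/9, M2=-22/9, M3=0
seg 0: a=-3, c=M0/2=0, d=(M1−M0)/(6·3)=16/81, b=Δ0−h0·(2M0+M1)/6=-19/9
seg 1: a=-4, c=M1/2=16/9, d=(M2−M1)/(6·1)=-1, b=Δ1−h1·(2M1+M2)/6=29/9
seg 2: a=0, c=M2/2=-11/9, d=(M3−M2)/(6·3)=11/81, b=Δ2−h2·(2M2+M3)/6=34/9
t_q=15/4 → seg 1, τ=3/4; S=-4+29/9·τ+16/9·τ²+-1·τ³=-193/192

  seg 0: a=-3 b=-19/9 c=0 d=16/81
  seg 1: a=-4 b=29/9 c=16/9 d=-1
  seg 2: a=0 b=34/9 c=-11/9 d=11/81
S(15/4) = -193/192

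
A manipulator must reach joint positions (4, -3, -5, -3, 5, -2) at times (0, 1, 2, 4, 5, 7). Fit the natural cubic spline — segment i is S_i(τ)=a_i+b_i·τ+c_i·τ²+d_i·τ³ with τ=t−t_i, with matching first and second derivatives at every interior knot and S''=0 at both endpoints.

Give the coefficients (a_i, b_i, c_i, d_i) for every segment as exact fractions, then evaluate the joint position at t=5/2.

  seg 0: a=4 b=-5895/709 c=0 d=932/709
  seg 1: a=-3 b=-3099/709 c=2796/709 d=-1115/709
  seg 2: a=-5 b=-852/709 c=-549/709 d=2659/2836
  seg 3: a=-3 b=4929/709 c=6879/1418 d=-5393/1418
  seg 4: a=5 b=7437/1418 c=-4650/709 d=775/709
S(5/2) = -128805/22688

Δ: Δ0=-7, Δ1=-2, Δ2=1, Δ3=8, Δ4=-7/2
row 1: diag=4, rhs=30; c'=1/4, d'=15/2
row 2: denom=6−1·1/4=23/4; d'=(18−1·15/2)/(23/4)=42/23
row 3: denom=6−2·8/23=122/23; d'=(42−2·42/23)/(122/23)=441/61
row 4: denom=6−1·23/122=709/122; d'=(-69−1·441/61)/(709/122)=-9300/709
back: M4=-9300/709
back: M3=441/61−23/122·-9300/709=6879/709
back: M2=42/23−8/23·6879/709=-1098/709
back: M1=15/2−1/4·-1098/709=5592/709
M: M0=0, M1=5592/709, M2=-1098/709, M3=6879/709, M4=-9300/709, M5=0
seg 0: a=4, c=M0/2=0, d=(M1−M0)/(6·1)=932/709, b=Δ0−h0·(2M0+M1)/6=-5895/709
seg 1: a=-3, c=M1/2=2796/709, d=(M2−M1)/(6·1)=-1115/709, b=Δ1−h1·(2M1+M2)/6=-3099/709
seg 2: a=-5, c=M2/2=-549/709, d=(M3−M2)/(6·2)=2659/2836, b=Δ2−h2·(2M2+M3)/6=-852/709
seg 3: a=-3, c=M3/2=6879/1418, d=(M4−M3)/(6·1)=-5393/1418, b=Δ3−h3·(2M3+M4)/6=4929/709
seg 4: a=5, c=M4/2=-4650/709, d=(M5−M4)/(6·2)=775/709, b=Δ4−h4·(2M4+M5)/6=7437/1418
t_q=5/2 → seg 2, τ=1/2; S=-5+-852/709·τ+-549/709·τ²+2659/2836·τ³=-128805/22688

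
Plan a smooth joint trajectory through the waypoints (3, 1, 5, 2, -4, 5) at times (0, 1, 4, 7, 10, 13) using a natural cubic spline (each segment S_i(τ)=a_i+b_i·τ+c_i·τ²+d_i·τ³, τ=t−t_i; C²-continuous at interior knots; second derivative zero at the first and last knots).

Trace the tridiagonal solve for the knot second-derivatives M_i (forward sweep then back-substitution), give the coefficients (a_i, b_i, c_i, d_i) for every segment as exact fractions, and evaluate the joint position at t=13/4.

  seg 0: a=3 b=-3056/1209 c=0 d=638/1209
  seg 1: a=1 b=-1142/1209 c=638/403 d=-332/1209
  seg 2: a=5 b=106/93 c=-358/403 d=635/10881
  seg 3: a=2 b=-3161/1209 c=-439/1209 d=2060/10881
  seg 4: a=-4 b=385/1209 c=1621/1209 d=-1621/10881
S(13/4) = 24253/6448

Δ: Δ0=-2, Δ1=4/3, Δ2=-1, Δ3=-2, Δ4=3
row 1: diag=8, rhs=20; c'=3/8, d'=5/2
row 2: denom=12−3·3/8=87/8; d'=(-14−3·5/2)/(87/8)=-172/87
row 3: denom=12−3·8/29=324/29; d'=(-6−3·-172/87)/(324/29)=-1/162
row 4: denom=12−3·29/108=403/36; d'=(30−3·-1/162)/(403/36)=3242/1209
back: M4=3242/1209
back: M3=-1/162−29/108·3242/1209=-878/1209
back: M2=-172/87−8/29·-878/1209=-716/403
back: M1=5/2−3/8·-716/403=1276/403
M: M0=0, M1=1276/403, M2=-716/403, M3=-878/1209, M4=3242/1209, M5=0
seg 0: a=3, c=M0/2=0, d=(M1−M0)/(6·1)=638/1209, b=Δ0−h0·(2M0+M1)/6=-3056/1209
seg 1: a=1, c=M1/2=638/403, d=(M2−M1)/(6·3)=-332/1209, b=Δ1−h1·(2M1+M2)/6=-1142/1209
seg 2: a=5, c=M2/2=-358/403, d=(M3−M2)/(6·3)=635/10881, b=Δ2−h2·(2M2+M3)/6=106/93
seg 3: a=2, c=M3/2=-439/1209, d=(M4−M3)/(6·3)=2060/10881, b=Δ3−h3·(2M3+M4)/6=-3161/1209
seg 4: a=-4, c=M4/2=1621/1209, d=(M5−M4)/(6·3)=-1621/10881, b=Δ4−h4·(2M4+M5)/6=385/1209
t_q=13/4 → seg 1, τ=9/4; S=1+-1142/1209·τ+638/403·τ²+-332/1209·τ³=24253/6448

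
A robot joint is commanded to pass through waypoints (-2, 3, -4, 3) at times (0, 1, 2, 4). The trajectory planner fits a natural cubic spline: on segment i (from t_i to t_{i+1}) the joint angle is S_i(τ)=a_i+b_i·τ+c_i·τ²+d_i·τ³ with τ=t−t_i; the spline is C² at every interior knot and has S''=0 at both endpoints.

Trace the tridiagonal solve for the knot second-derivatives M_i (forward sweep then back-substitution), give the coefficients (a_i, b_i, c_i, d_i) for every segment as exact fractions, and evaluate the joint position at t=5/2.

Δ: Δ0=5, Δ1=-7, Δ2=7/2
row 1: diag=4, rhs=-72; c'=1/4, d'=-18
row 2: denom=6−1·1/4=23/4; d'=(63−1·-18)/(23/4)=324/23
back: M2=324/23
back: M1=-18−1/4·324/23=-495/23
M: M0=0, M1=-495/23, M2=324/23, M3=0
seg 0: a=-2, c=M0/2=0, d=(M1−M0)/(6·1)=-165/46, b=Δ0−h0·(2M0+M1)/6=395/46
seg 1: a=3, c=M1/2=-495/46, d=(M2−M1)/(6·1)=273/46, b=Δ1−h1·(2M1+M2)/6=-50/23
seg 2: a=-4, c=M2/2=162/23, d=(M3−M2)/(6·2)=-27/23, b=Δ2−h2·(2M2+M3)/6=-271/46
t_q=5/2 → seg 2, τ=1/2; S=-4+-271/46·τ+162/23·τ²+-27/23·τ³=-981/184

  seg 0: a=-2 b=395/46 c=0 d=-165/46
  seg 1: a=3 b=-50/23 c=-495/46 d=273/46
  seg 2: a=-4 b=-271/46 c=162/23 d=-27/23
S(5/2) = -981/184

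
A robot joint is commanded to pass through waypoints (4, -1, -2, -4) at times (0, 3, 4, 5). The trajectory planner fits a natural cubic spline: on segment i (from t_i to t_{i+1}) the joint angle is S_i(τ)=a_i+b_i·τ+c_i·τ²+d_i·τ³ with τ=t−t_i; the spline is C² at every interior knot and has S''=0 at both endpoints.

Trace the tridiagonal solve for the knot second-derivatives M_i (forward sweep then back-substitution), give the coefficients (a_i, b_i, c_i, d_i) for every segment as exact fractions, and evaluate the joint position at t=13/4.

Δ: Δ0=-5/3, Δ1=-1, Δ2=-2
row 1: diag=8, rhs=4; c'=1/8, d'=1/2
row 2: denom=4−1·1/8=31/8; d'=(-6−1·1/2)/(31/8)=-52/31
back: M2=-52/31
back: M1=1/2−1/8·-52/31=22/31
M: M0=0, M1=22/31, M2=-52/31, M3=0
seg 0: a=4, c=M0/2=0, d=(M1−M0)/(6·3)=11/279, b=Δ0−h0·(2M0+M1)/6=-188/93
seg 1: a=-1, c=M1/2=11/31, d=(M2−M1)/(6·1)=-37/93, b=Δ1−h1·(2M1+M2)/6=-89/93
seg 2: a=-2, c=M2/2=-26/31, d=(M3−M2)/(6·1)=26/93, b=Δ2−h2·(2M2+M3)/6=-134/93
t_q=13/4 → seg 1, τ=1/4; S=-1+-89/93·τ+11/31·τ²+-37/93·τ³=-2427/1984

  seg 0: a=4 b=-188/93 c=0 d=11/279
  seg 1: a=-1 b=-89/93 c=11/31 d=-37/93
  seg 2: a=-2 b=-134/93 c=-26/31 d=26/93
S(13/4) = -2427/1984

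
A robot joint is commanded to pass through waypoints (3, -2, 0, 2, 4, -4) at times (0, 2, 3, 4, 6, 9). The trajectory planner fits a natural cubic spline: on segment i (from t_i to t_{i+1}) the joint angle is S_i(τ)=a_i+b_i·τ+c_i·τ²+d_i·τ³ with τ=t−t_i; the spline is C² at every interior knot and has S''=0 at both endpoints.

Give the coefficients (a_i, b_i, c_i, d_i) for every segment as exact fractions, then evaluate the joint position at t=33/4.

Δ: Δ0=-5/2, Δ1=2, Δ2=2, Δ3=1, Δ4=-8/3
row 1: diag=6, rhs=27; c'=1/6, d'=9/2
row 2: denom=4−1·1/6=23/6; d'=(0−1·9/2)/(23/6)=-27/23
row 3: denom=6−1·6/23=132/23; d'=(-6−1·-27/23)/(132/23)=-37/44
row 4: denom=10−2·23/66=307/33; d'=(-22−2·-37/44)/(307/33)=-1341/614
back: M4=-1341/614
back: M3=-37/44−23/66·-1341/614=-49/614
back: M2=-27/23−6/23·-49/614=-354/307
back: M1=9/2−1/6·-354/307=2881/614
M: M0=0, M1=2881/614, M2=-354/307, M3=-49/614, M4=-1341/614, M5=0
seg 0: a=3, c=M0/2=0, d=(M1−M0)/(6·2)=2881/7368, b=Δ0−h0·(2M0+M1)/6=-3743/921
seg 1: a=-2, c=M1/2=2881/1228, d=(M2−M1)/(6·1)=-3589/3684, b=Δ1−h1·(2M1+M2)/6=1157/1842
seg 2: a=0, c=M2/2=-177/307, d=(M3−M2)/(6·1)=659/3684, b=Δ2−h2·(2M2+M3)/6=8833/3684
seg 3: a=2, c=M3/2=-49/1228, d=(M4−M3)/(6·2)=-323/1842, b=Δ3−h3·(2M3+M4)/6=3281/1842
seg 4: a=4, c=M4/2=-1341/1228, d=(M5−M4)/(6·3)=149/1228, b=Δ4−h4·(2M4+M5)/6=-889/1842
t_q=33/4 → seg 4, τ=9/4; S=4+-889/1842·τ+-1341/1228·τ²+149/1228·τ³=-96839/78592

  seg 0: a=3 b=-3743/921 c=0 d=2881/7368
  seg 1: a=-2 b=1157/1842 c=2881/1228 d=-3589/3684
  seg 2: a=0 b=8833/3684 c=-177/307 d=659/3684
  seg 3: a=2 b=3281/1842 c=-49/1228 d=-323/1842
  seg 4: a=4 b=-889/1842 c=-1341/1228 d=149/1228
S(33/4) = -96839/78592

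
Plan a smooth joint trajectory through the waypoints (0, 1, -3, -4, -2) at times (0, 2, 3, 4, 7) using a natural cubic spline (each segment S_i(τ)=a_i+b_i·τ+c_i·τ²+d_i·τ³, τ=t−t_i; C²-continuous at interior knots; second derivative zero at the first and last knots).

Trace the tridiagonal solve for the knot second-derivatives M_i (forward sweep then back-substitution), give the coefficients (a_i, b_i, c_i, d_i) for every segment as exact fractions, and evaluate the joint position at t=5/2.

  seg 0: a=0 b=619/267 c=0 d=-971/2136
  seg 1: a=1 b=-1675/534 c=-971/356 d=1991/1068
  seg 2: a=-3 b=-3203/1068 c=255/89 d=-925/1068
  seg 3: a=-4 b=71/534 c=95/356 d=-95/3204
S(5/2) = -2897/2848

Δ: Δ0=1/2, Δ1=-4, Δ2=-1, Δ3=2/3
row 1: diag=6, rhs=-27; c'=1/6, d'=-9/2
row 2: denom=4−1·1/6=23/6; d'=(18−1·-9/2)/(23/6)=135/23
row 3: denom=8−1·6/23=178/23; d'=(10−1·135/23)/(178/23)=95/178
back: M3=95/178
back: M2=135/23−6/23·95/178=510/89
back: M1=-9/2−1/6·510/89=-971/178
M: M0=0, M1=-971/178, M2=510/89, M3=95/178, M4=0
seg 0: a=0, c=M0/2=0, d=(M1−M0)/(6·2)=-971/2136, b=Δ0−h0·(2M0+M1)/6=619/267
seg 1: a=1, c=M1/2=-971/356, d=(M2−M1)/(6·1)=1991/1068, b=Δ1−h1·(2M1+M2)/6=-1675/534
seg 2: a=-3, c=M2/2=255/89, d=(M3−M2)/(6·1)=-925/1068, b=Δ2−h2·(2M2+M3)/6=-3203/1068
seg 3: a=-4, c=M3/2=95/356, d=(M4−M3)/(6·3)=-95/3204, b=Δ3−h3·(2M3+M4)/6=71/534
t_q=5/2 → seg 1, τ=1/2; S=1+-1675/534·τ+-971/356·τ²+1991/1068·τ³=-2897/2848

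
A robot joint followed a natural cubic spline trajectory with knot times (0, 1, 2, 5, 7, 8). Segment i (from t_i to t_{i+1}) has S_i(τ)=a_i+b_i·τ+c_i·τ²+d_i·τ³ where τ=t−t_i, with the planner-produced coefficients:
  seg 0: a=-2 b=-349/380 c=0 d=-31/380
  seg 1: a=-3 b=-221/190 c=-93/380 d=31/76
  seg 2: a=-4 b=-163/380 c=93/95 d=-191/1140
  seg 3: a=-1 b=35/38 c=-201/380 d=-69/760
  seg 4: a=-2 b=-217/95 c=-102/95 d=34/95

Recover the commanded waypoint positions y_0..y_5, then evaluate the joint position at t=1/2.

y_0 = S_0(0) = a_0 = -2
y_1 = S_1(0) = a_1 = -3
y_2 = S_2(0) = a_2 = -4
y_3 = S_3(0) = a_3 = -1
y_4 = S_4(0) = a_4 = -2
y_5 = S_4(1) = -5
t_q=1/2 is in segment 0 (τ=1/2); S_0(τ)=-7507/3040

y_0=-2 y_1=-3 y_2=-4 y_3=-1 y_4=-2 y_5=-5
S(1/2) = -7507/3040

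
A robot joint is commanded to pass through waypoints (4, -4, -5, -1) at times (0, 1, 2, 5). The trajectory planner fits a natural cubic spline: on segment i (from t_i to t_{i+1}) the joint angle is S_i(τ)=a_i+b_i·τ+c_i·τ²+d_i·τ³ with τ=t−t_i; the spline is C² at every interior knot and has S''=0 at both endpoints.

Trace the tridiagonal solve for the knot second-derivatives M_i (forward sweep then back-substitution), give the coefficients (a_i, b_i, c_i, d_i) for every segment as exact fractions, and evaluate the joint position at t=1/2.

Δ: Δ0=-8, Δ1=-1, Δ2=4/3
row 1: diag=4, rhs=42; c'=1/4, d'=21/2
row 2: denom=8−1·1/4=31/4; d'=(14−1·21/2)/(31/4)=14/31
back: M2=14/31
back: M1=21/2−1/4·14/31=322/31
M: M0=0, M1=322/31, M2=14/31, M3=0
seg 0: a=4, c=M0/2=0, d=(M1−M0)/(6·1)=161/93, b=Δ0−h0·(2M0+M1)/6=-905/93
seg 1: a=-4, c=M1/2=161/31, d=(M2−M1)/(6·1)=-154/93, b=Δ1−h1·(2M1+M2)/6=-422/93
seg 2: a=-5, c=M2/2=7/31, d=(M3−M2)/(6·3)=-7/279, b=Δ2−h2·(2M2+M3)/6=82/93
t_q=1/2 → seg 0, τ=1/2; S=4+-905/93·τ+0·τ²+161/93·τ³=-161/248

  seg 0: a=4 b=-905/93 c=0 d=161/93
  seg 1: a=-4 b=-422/93 c=161/31 d=-154/93
  seg 2: a=-5 b=82/93 c=7/31 d=-7/279
S(1/2) = -161/248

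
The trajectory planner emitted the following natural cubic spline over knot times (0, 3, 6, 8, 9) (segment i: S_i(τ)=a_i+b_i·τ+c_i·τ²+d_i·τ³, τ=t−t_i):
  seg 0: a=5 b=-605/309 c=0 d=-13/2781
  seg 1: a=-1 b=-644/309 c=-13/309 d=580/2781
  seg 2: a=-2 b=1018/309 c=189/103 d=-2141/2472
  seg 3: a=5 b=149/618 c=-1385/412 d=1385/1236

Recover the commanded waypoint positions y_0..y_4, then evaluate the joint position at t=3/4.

y_0=5 y_1=-1 y_2=-2 y_3=5 y_4=3
S(3/4) = 23267/6592

y_0 = S_0(0) = a_0 = 5
y_1 = S_1(0) = a_1 = -1
y_2 = S_2(0) = a_2 = -2
y_3 = S_3(0) = a_3 = 5
y_4 = S_3(1) = 3
t_q=3/4 is in segment 0 (τ=3/4); S_0(τ)=23267/6592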